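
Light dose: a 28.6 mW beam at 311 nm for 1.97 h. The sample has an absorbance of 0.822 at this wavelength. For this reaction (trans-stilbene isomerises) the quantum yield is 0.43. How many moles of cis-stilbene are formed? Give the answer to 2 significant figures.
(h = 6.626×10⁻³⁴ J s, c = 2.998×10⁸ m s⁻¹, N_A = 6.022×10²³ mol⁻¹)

1.9×10⁻⁴ mol

Photon energy at 311 nm: hc/λ = (6.626×10⁻³⁴)(2.998×10⁸)/(311×10⁻⁹) = 6.387×10⁻¹⁹ J.
Energy delivered: (28.6 mW)(7092 s) = 202.8 J.
Photons incident: 202.8 / 6.387×10⁻¹⁹ = 3.175×10²⁰, i.e. 3.175×10²⁰/6.022×10²³ = 5.272×10⁻⁴ mol.
Fraction absorbed: 1 − 10^(−0.822) = 0.8493.
Photons absorbed: 0.8493 × 5.272×10⁻⁴ = 4.478×10⁻⁴ mol.
Product: Φ × n_abs = 0.43 × 4.478×10⁻⁴ = 1.926×10⁻⁴ mol.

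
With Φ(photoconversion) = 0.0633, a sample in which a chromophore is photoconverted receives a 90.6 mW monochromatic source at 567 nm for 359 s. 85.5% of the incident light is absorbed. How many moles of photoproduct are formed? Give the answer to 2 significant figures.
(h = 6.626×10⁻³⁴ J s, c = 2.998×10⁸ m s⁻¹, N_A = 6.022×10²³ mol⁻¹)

8.3×10⁻⁶ mol

Photon energy at 567 nm: hc/λ = (6.626×10⁻³⁴)(2.998×10⁸)/(567×10⁻⁹) = 3.503×10⁻¹⁹ J.
Energy delivered: (90.6 mW)(359 s) = 32.53 J.
Photons incident: 32.53 / 3.503×10⁻¹⁹ = 9.286×10¹⁹, i.e. 9.286×10¹⁹/6.022×10²³ = 1.542×10⁻⁴ mol.
Photons absorbed: 0.855 × 1.542×10⁻⁴ = 1.318×10⁻⁴ mol.
Product: Φ × n_abs = 0.0633 × 1.318×10⁻⁴ = 8.343×10⁻⁶ mol.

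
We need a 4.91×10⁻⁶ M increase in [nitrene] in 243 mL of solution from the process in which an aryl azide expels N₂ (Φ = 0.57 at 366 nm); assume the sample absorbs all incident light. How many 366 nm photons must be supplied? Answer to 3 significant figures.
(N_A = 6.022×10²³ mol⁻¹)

Product: (4.91×10⁻⁶ M)(0.243 L) = 1.193×10⁻⁶ mol.
Photons that must be absorbed: 1.193×10⁻⁶ / 0.57 = 2.093×10⁻⁶ mol.
Photon count: 2.093×10⁻⁶ × 6.022×10²³ = 1.26×10¹⁸.

1.26×10¹⁸ photons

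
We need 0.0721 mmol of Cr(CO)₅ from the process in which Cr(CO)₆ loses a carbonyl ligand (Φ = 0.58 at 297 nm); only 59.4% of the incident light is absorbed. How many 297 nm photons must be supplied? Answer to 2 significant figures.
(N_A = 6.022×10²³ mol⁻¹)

1.3×10²⁰ photons

Product: 0.0721 mmol = 7.21×10⁻⁵ mol.
Photons that must be absorbed: 7.21×10⁻⁵ / 0.58 = 1.243×10⁻⁴ mol.
Incident photons needed: 1.243×10⁻⁴ / 0.594 = 2.093×10⁻⁴ mol.
Photon count: 2.093×10⁻⁴ × 6.022×10²³ = 1.3×10²⁰.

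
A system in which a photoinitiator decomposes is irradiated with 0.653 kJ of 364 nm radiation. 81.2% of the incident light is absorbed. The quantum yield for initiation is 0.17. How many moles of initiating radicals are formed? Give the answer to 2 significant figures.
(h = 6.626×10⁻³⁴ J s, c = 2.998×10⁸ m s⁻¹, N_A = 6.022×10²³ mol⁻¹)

Photon energy at 364 nm: hc/λ = (6.626×10⁻³⁴)(2.998×10⁸)/(364×10⁻⁹) = 5.457×10⁻¹⁹ J.
Incident energy: 0.653 kJ = 653 J.
Photons incident: 653 / 5.457×10⁻¹⁹ = 1.197×10²¹, i.e. 1.197×10²¹/6.022×10²³ = 0.001988 mol.
Photons absorbed: 0.812 × 0.001988 = 0.001614 mol.
Product: Φ × n_abs = 0.17 × 0.001614 = 2.744×10⁻⁴ mol.

2.7×10⁻⁴ mol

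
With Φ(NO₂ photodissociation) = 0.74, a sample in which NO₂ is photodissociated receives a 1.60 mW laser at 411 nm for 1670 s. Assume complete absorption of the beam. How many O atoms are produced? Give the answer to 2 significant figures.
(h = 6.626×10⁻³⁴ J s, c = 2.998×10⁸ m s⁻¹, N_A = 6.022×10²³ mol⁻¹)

4.1×10¹⁸ atoms

Photon energy at 411 nm: hc/λ = (6.626×10⁻³⁴)(2.998×10⁸)/(411×10⁻⁹) = 4.833×10⁻¹⁹ J.
Energy delivered: (1.60 mW)(1670 s) = 2.672 J.
Photons incident: 2.672 / 4.833×10⁻¹⁹ = 5.529×10¹⁸, i.e. 5.529×10¹⁸/6.022×10²³ = 9.181×10⁻⁶ mol.
Product: Φ × n_abs = 0.74 × 9.181×10⁻⁶ = 6.794×10⁻⁶ mol.
As a count: 6.794×10⁻⁶ × 6.022×10²³ = 4.1×10¹⁸.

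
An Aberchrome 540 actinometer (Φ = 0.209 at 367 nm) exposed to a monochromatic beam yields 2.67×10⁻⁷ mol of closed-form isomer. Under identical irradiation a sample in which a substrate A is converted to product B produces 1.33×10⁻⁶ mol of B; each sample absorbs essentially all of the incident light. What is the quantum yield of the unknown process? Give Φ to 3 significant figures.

Φ = 1.04

Photons absorbed by the actinometer: 2.67×10⁻⁷ / 0.209 = 1.278×10⁻⁶ mol.
Φ(unknown) = 1.33×10⁻⁶ / 1.278×10⁻⁶ = 1.04.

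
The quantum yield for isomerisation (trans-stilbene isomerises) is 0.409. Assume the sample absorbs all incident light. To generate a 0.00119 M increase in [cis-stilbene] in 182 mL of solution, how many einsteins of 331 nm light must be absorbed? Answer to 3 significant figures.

5.30×10⁻⁴ einstein

Product: (0.00119 M)(0.182 L) = 2.166×10⁻⁴ mol.
Photons that must be absorbed: 2.166×10⁻⁴ / 0.409 = 5.296×10⁻⁴ mol.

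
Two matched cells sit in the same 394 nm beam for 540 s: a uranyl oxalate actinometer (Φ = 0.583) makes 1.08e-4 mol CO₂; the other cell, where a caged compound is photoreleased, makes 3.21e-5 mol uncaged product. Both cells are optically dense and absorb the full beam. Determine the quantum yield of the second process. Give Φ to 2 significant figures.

Photons absorbed by the actinometer: 1.08e-4 / 0.583 = 1.852e-4 mol.
Φ(unknown) = 3.21e-5 / 1.852e-4 = 0.17.

Φ = 0.17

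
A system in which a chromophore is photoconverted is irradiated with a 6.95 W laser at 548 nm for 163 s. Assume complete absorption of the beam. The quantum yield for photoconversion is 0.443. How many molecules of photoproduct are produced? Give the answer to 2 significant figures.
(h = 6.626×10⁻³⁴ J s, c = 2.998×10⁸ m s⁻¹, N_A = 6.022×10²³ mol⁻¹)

1.4×10²¹ molecules

Photon energy at 548 nm: hc/λ = (6.626×10⁻³⁴)(2.998×10⁸)/(548×10⁻⁹) = 3.625×10⁻¹⁹ J.
Energy delivered: (6.95 W)(163 s) = 1133 J.
Photons incident: 1133 / 3.625×10⁻¹⁹ = 3.126×10²¹, i.e. 3.126×10²¹/6.022×10²³ = 0.005191 mol.
Product: Φ × n_abs = 0.443 × 0.005191 = 0.002300 mol.
As a count: 0.002300 × 6.022×10²³ = 1.4×10²¹.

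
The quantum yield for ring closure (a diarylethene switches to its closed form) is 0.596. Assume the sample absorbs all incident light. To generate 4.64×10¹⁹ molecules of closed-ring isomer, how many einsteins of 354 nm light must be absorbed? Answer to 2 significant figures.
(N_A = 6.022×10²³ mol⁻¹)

1.3×10⁻⁴ einstein

Product: 4.64×10¹⁹ / 6.022×10²³ = 7.705×10⁻⁵ mol.
Photons that must be absorbed: 7.705×10⁻⁵ / 0.596 = 1.293×10⁻⁴ mol.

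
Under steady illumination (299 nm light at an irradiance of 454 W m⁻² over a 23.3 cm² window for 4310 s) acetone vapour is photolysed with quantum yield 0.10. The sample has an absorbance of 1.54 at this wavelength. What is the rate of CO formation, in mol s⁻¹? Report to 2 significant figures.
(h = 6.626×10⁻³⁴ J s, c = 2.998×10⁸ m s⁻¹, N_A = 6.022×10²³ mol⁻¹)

Photon energy at 299 nm: hc/λ = (6.626×10⁻³⁴)(2.998×10⁸)/(299×10⁻⁹) = 6.644×10⁻¹⁹ J.
Energy delivered: (454 W m⁻²)(23.3×10⁻⁴ m²)(4310 s) = 4559 J.
Photons incident: 4559 / 6.644×10⁻¹⁹ = 6.862×10²¹, i.e. 6.862×10²¹/6.022×10²³ = 0.01139 mol.
Fraction absorbed: 1 − 10^(−1.54) = 0.9712.
Photons absorbed: 0.9712 × 0.01139 = 0.01106 mol.
Product formed: 0.10 × 0.01106 = 0.001106 mol.
Rate: 0.001106 / 4310 s = 2.6×10⁻⁷ mol s⁻¹.

2.6×10⁻⁷ mol s⁻¹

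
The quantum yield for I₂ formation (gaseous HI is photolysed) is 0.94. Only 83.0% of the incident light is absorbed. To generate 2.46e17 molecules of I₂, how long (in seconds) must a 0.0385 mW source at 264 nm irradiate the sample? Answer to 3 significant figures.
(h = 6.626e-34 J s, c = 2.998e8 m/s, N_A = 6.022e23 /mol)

Product: 2.46e17 / 6.022e23 = 4.085e-7 mol.
Photons that must be absorbed: 4.085e-7 / 0.94 = 4.346e-7 mol.
Incident photons needed: 4.346e-7 / 0.830 = 5.236e-7 mol.
Photon energy: hc/λ = 7.525e-19 J; per mole, 4.532e5 J mol⁻¹.
Energy required: 5.236e-7 × 4.532e5 = 0.2373 J.
Time: 0.2373 J / 3.85e-05 W = 6160 s.

t ≈ 6160 s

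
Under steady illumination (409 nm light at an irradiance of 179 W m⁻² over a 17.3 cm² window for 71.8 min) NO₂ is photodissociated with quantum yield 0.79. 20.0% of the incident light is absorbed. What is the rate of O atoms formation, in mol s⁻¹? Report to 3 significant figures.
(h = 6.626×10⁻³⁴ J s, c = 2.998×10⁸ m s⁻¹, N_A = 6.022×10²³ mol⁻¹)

Photon energy at 409 nm: hc/λ = (6.626×10⁻³⁴)(2.998×10⁸)/(409×10⁻⁹) = 4.857×10⁻¹⁹ J.
Energy delivered: (179 W m⁻²)(17.3×10⁻⁴ m²)(4308 s) = 1334 J.
Photons incident: 1334 / 4.857×10⁻¹⁹ = 2.747×10²¹, i.e. 2.747×10²¹/6.022×10²³ = 0.004562 mol.
Photons absorbed: 0.200 × 0.004562 = 9.124×10⁻⁴ mol.
Product formed: 0.79 × 9.124×10⁻⁴ = 7.208×10⁻⁴ mol.
Rate: 7.208×10⁻⁴ / 4308 s = 1.67×10⁻⁷ mol s⁻¹.

1.67×10⁻⁷ mol s⁻¹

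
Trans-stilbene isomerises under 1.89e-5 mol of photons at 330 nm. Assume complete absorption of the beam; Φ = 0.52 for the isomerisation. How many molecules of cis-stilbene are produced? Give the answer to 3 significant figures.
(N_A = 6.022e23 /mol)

Product: Φ × n_abs = 0.52 × 1.89e-5 = 9.828e-6 mol.
As a count: 9.828e-6 × 6.022e23 = 5.92e18.

5.92e18 molecules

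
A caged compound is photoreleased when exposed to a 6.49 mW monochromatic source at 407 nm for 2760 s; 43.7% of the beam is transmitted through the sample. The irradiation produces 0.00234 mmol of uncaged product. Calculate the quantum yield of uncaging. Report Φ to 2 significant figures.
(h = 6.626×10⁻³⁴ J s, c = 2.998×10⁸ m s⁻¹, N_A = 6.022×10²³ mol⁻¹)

Φ = 0.068

Product: 0.00234 mmol = 2.34×10⁻⁶ mol.
Photon energy at 407 nm: hc/λ = (6.626×10⁻³⁴)(2.998×10⁸)/(407×10⁻⁹) = 4.881×10⁻¹⁹ J.
Energy delivered: (6.49 mW)(2760 s) = 17.91 J.
Photons incident: 17.91 / 4.881×10⁻¹⁹ = 3.669×10¹⁹, i.e. 3.669×10¹⁹/6.022×10²³ = 6.093×10⁻⁵ mol.
Fraction absorbed: 1 − 43.7/100 = 0.5630.
Photons absorbed: 0.5630 × 6.093×10⁻⁵ = 3.430×10⁻⁵ mol.
Φ = 2.34×10⁻⁶ mol / 3.430×10⁻⁵ mol photons = 0.068.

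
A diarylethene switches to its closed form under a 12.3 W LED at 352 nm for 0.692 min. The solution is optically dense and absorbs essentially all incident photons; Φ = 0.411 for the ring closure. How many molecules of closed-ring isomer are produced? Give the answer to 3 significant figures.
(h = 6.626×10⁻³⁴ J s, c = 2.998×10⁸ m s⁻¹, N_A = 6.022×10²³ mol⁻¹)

Photon energy at 352 nm: hc/λ = (6.626×10⁻³⁴)(2.998×10⁸)/(352×10⁻⁹) = 5.643×10⁻¹⁹ J.
Energy delivered: (12.3 W)(41.52 s) = 510.7 J.
Photons incident: 510.7 / 5.643×10⁻¹⁹ = 9.050×10²⁰, i.e. 9.050×10²⁰/6.022×10²³ = 0.001503 mol.
Product: Φ × n_abs = 0.411 × 0.001503 = 6.177×10⁻⁴ mol.
As a count: 6.177×10⁻⁴ × 6.022×10²³ = 3.72×10²⁰.

3.72×10²⁰ molecules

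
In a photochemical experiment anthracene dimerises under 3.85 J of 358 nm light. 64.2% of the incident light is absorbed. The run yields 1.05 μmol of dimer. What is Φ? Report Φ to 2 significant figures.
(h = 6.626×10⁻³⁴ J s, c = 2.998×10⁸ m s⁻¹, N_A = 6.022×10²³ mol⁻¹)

Φ = 0.14

Product: 1.05 μmol = 1.05×10⁻⁶ mol.
Photon energy at 358 nm: hc/λ = (6.626×10⁻³⁴)(2.998×10⁸)/(358×10⁻⁹) = 5.549×10⁻¹⁹ J.
Photons incident: 3.85 / 5.549×10⁻¹⁹ = 6.938×10¹⁸, i.e. 6.938×10¹⁸/6.022×10²³ = 1.152×10⁻⁵ mol.
Photons absorbed: 0.642 × 1.152×10⁻⁵ = 7.396×10⁻⁶ mol.
Φ = 1.05×10⁻⁶ mol / 7.396×10⁻⁶ mol photons = 0.14.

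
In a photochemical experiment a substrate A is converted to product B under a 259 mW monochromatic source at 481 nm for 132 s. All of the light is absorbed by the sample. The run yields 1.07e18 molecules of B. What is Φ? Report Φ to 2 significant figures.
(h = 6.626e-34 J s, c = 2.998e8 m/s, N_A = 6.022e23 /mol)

Product: 1.07e18 / 6.022e23 = 1.777e-6 mol.
Photon energy at 481 nm: hc/λ = (6.626e-34)(2.998e8)/(481e-9) = 4.130e-19 J.
Energy delivered: (259 mW)(132 s) = 34.19 J.
Photons incident: 34.19 / 4.130e-19 = 8.278e19, i.e. 8.278e19/6.022e23 = 1.375e-4 mol.
Φ = 1.777e-6 mol / 1.375e-4 mol photons = 0.013.

Φ = 0.013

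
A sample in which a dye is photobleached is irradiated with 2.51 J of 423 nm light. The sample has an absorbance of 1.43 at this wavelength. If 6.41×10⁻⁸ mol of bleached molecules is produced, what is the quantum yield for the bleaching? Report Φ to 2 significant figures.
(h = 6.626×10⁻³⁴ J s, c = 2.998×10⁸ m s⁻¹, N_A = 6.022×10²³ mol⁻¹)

Φ = 0.0075

Photon energy at 423 nm: hc/λ = (6.626×10⁻³⁴)(2.998×10⁸)/(423×10⁻⁹) = 4.696×10⁻¹⁹ J.
Photons incident: 2.51 / 4.696×10⁻¹⁹ = 5.345×10¹⁸, i.e. 5.345×10¹⁸/6.022×10²³ = 8.876×10⁻⁶ mol.
Fraction absorbed: 1 − 10^(−1.43) = 0.9628.
Photons absorbed: 0.9628 × 8.876×10⁻⁶ = 8.546×10⁻⁶ mol.
Φ = 6.41×10⁻⁸ mol / 8.546×10⁻⁶ mol photons = 0.0075.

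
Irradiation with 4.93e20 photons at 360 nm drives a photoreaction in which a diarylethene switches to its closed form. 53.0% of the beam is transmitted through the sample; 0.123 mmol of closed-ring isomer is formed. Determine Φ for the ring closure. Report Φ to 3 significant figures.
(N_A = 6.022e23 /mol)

Φ = 0.320

Product: 0.123 mmol = 1.23e-4 mol.
Moles of photons: 4.93e20 / 6.022e23 = 8.187e-4 mol.
Fraction absorbed: 1 − 53.0/100 = 0.4700.
Photons absorbed: 0.4700 × 8.187e-4 = 3.848e-4 mol.
Φ = 1.23e-4 mol / 3.848e-4 mol photons = 0.320.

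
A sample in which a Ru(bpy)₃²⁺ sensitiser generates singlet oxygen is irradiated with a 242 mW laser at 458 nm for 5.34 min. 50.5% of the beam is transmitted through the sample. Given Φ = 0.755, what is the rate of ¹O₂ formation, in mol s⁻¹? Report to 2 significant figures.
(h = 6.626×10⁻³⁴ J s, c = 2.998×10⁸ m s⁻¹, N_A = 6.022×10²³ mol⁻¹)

3.5×10⁻⁷ mol s⁻¹

Photon energy at 458 nm: hc/λ = (6.626×10⁻³⁴)(2.998×10⁸)/(458×10⁻⁹) = 4.337×10⁻¹⁹ J.
Energy delivered: (242 mW)(320.4 s) = 77.54 J.
Photons incident: 77.54 / 4.337×10⁻¹⁹ = 1.788×10²⁰, i.e. 1.788×10²⁰/6.022×10²³ = 2.969×10⁻⁴ mol.
Fraction absorbed: 1 − 50.5/100 = 0.4950.
Photons absorbed: 0.4950 × 2.969×10⁻⁴ = 1.470×10⁻⁴ mol.
Product formed: 0.755 × 1.470×10⁻⁴ = 1.110×10⁻⁴ mol.
Rate: 1.110×10⁻⁴ / 320.4 s = 3.5×10⁻⁷ mol s⁻¹.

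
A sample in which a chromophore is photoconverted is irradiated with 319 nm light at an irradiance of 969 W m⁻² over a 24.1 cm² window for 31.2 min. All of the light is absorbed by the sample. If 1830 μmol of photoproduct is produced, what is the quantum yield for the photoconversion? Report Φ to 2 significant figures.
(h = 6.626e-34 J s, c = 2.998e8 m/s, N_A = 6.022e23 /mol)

Product: 1830 μmol = 0.00183 mol.
Photon energy at 319 nm: hc/λ = (6.626e-34)(2.998e8)/(319e-9) = 6.227e-19 J.
Energy delivered: (969 W m⁻²)(24.1e-4 m²)(1872 s) = 4372 J.
Photons incident: 4372 / 6.227e-19 = 7.021e21, i.e. 7.021e21/6.022e23 = 0.01166 mol.
Φ = 0.00183 mol / 0.01166 mol photons = 0.16.

Φ = 0.16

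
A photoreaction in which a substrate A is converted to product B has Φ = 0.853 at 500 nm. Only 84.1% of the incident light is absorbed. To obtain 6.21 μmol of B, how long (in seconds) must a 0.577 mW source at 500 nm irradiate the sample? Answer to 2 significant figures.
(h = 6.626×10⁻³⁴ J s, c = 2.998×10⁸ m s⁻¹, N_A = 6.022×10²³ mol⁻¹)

t ≈ 3600 s

Product: 6.21 μmol = 6.21×10⁻⁶ mol.
Photons that must be absorbed: 6.21×10⁻⁶ / 0.853 = 7.280×10⁻⁶ mol.
Incident photons needed: 7.280×10⁻⁶ / 0.841 = 8.656×10⁻⁶ mol.
Photon energy: hc/λ = 3.973×10⁻¹⁹ J; per mole, 2.393×10⁵ J mol⁻¹.
Energy required: 8.656×10⁻⁶ × 2.393×10⁵ = 2.071 J.
Time: 2.071 J / 0.000577 W = 3600 s.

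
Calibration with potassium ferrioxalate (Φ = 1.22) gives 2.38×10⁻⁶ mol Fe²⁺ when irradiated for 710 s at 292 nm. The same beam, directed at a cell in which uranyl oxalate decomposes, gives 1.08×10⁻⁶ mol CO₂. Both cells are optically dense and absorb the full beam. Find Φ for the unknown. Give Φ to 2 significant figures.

Photons absorbed by the actinometer: 2.38×10⁻⁶ / 1.22 = 1.951×10⁻⁶ mol.
Φ(unknown) = 1.08×10⁻⁶ / 1.951×10⁻⁶ = 0.55.

Φ = 0.55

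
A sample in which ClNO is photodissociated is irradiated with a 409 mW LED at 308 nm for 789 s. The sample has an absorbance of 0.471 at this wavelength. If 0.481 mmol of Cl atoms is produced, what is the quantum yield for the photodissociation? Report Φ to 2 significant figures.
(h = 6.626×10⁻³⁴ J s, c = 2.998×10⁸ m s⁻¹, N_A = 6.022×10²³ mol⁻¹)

Product: 0.481 mmol = 4.81×10⁻⁴ mol.
Photon energy at 308 nm: hc/λ = (6.626×10⁻³⁴)(2.998×10⁸)/(308×10⁻⁹) = 6.450×10⁻¹⁹ J.
Energy delivered: (409 mW)(789 s) = 322.7 J.
Photons incident: 322.7 / 6.450×10⁻¹⁹ = 5.003×10²⁰, i.e. 5.003×10²⁰/6.022×10²³ = 8.308×10⁻⁴ mol.
Fraction absorbed: 1 − 10^(−0.471) = 0.6619.
Photons absorbed: 0.6619 × 8.308×10⁻⁴ = 5.499×10⁻⁴ mol.
Φ = 4.81×10⁻⁴ mol / 5.499×10⁻⁴ mol photons = 0.87.

Φ = 0.87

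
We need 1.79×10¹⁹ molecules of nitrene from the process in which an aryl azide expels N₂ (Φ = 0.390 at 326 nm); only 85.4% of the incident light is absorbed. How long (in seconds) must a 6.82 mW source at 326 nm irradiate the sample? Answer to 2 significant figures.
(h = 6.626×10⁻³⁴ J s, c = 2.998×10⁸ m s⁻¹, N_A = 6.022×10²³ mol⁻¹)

t ≈ 4800 s

Product: 1.79×10¹⁹ / 6.022×10²³ = 2.972×10⁻⁵ mol.
Photons that must be absorbed: 2.972×10⁻⁵ / 0.390 = 7.621×10⁻⁵ mol.
Incident photons needed: 7.621×10⁻⁵ / 0.854 = 8.924×10⁻⁵ mol.
Photon energy: hc/λ = 6.093×10⁻¹⁹ J; per mole, 3.669×10⁵ J mol⁻¹.
Energy required: 8.924×10⁻⁵ × 3.669×10⁵ = 32.74 J.
Time: 32.74 J / 0.00682 W = 4800 s.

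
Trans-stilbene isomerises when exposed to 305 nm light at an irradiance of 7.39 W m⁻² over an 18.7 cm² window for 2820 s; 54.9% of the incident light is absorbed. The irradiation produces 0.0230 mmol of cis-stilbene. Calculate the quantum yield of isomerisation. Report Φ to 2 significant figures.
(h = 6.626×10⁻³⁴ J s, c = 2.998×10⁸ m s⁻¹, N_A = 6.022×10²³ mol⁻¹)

Product: 0.0230 mmol = 2.30×10⁻⁵ mol.
Photon energy at 305 nm: hc/λ = (6.626×10⁻³⁴)(2.998×10⁸)/(305×10⁻⁹) = 6.513×10⁻¹⁹ J.
Energy delivered: (7.39 W m⁻²)(18.7×10⁻⁴ m²)(2820 s) = 38.97 J.
Photons incident: 38.97 / 6.513×10⁻¹⁹ = 5.983×10¹⁹, i.e. 5.983×10¹⁹/6.022×10²³ = 9.935×10⁻⁵ mol.
Photons absorbed: 0.549 × 9.935×10⁻⁵ = 5.454×10⁻⁵ mol.
Φ = 2.30×10⁻⁵ mol / 5.454×10⁻⁵ mol photons = 0.42.

Φ = 0.42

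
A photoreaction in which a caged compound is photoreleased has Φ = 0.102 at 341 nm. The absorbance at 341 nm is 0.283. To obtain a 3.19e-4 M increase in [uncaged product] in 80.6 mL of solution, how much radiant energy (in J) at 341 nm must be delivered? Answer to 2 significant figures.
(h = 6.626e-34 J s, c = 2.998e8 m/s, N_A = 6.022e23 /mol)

Product: (3.19e-4 M)(0.0806 L) = 2.571e-5 mol.
Photons that must be absorbed: 2.571e-5 / 0.102 = 2.521e-4 mol.
Fraction absorbed: 1 − 10^(−0.283) = 0.4788.
Incident photons needed: 2.521e-4 / 0.4788 = 5.265e-4 mol.
Photon energy: hc/λ = 5.825e-19 J; per mole, 3.508e5 J mol⁻¹.
Energy required: 5.265e-4 × 3.508e5 = 180 J.

180 J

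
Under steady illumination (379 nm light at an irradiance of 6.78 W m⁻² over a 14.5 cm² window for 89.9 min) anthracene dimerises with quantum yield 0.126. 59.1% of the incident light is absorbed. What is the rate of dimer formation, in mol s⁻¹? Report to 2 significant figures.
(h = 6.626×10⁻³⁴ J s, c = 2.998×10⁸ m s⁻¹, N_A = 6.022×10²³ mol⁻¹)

Photon energy at 379 nm: hc/λ = (6.626×10⁻³⁴)(2.998×10⁸)/(379×10⁻⁹) = 5.241×10⁻¹⁹ J.
Energy delivered: (6.78 W m⁻²)(14.5×10⁻⁴ m²)(5394 s) = 53.03 J.
Photons incident: 53.03 / 5.241×10⁻¹⁹ = 1.012×10²⁰, i.e. 1.012×10²⁰/6.022×10²³ = 1.681×10⁻⁴ mol.
Photons absorbed: 0.591 × 1.681×10⁻⁴ = 9.935×10⁻⁵ mol.
Product formed: 0.126 × 9.935×10⁻⁵ = 1.252×10⁻⁵ mol.
Rate: 1.252×10⁻⁵ / 5394 s = 2.3×10⁻⁹ mol s⁻¹.

2.3×10⁻⁹ mol s⁻¹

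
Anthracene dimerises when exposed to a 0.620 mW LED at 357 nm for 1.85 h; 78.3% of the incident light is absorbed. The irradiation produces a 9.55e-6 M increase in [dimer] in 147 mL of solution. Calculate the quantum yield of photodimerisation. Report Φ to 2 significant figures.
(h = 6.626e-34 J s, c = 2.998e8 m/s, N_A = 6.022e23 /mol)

Product: (9.55e-6 M)(0.147 L) = 1.404e-6 mol.
Photon energy at 357 nm: hc/λ = (6.626e-34)(2.998e8)/(357e-9) = 5.564e-19 J.
Energy delivered: (0.620 mW)(6660 s) = 4.129 J.
Photons incident: 4.129 / 5.564e-19 = 7.421e18, i.e. 7.421e18/6.022e23 = 1.232e-5 mol.
Photons absorbed: 0.783 × 1.232e-5 = 9.647e-6 mol.
Φ = 1.404e-6 mol / 9.647e-6 mol photons = 0.15.

Φ = 0.15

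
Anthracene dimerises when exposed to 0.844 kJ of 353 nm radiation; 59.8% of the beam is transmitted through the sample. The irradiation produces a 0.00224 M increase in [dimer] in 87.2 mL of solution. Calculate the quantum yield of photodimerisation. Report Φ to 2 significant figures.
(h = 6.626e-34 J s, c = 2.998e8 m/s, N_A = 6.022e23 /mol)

Φ = 0.20

Product: (0.00224 M)(0.0872 L) = 1.953e-4 mol.
Photon energy at 353 nm: hc/λ = (6.626e-34)(2.998e8)/(353e-9) = 5.627e-19 J.
Incident energy: 0.844 kJ = 844 J.
Photons incident: 844 / 5.627e-19 = 1.500e21, i.e. 1.500e21/6.022e23 = 0.002491 mol.
Fraction absorbed: 1 − 59.8/100 = 0.4020.
Photons absorbed: 0.4020 × 0.002491 = 0.001001 mol.
Φ = 1.953e-4 mol / 0.001001 mol photons = 0.20.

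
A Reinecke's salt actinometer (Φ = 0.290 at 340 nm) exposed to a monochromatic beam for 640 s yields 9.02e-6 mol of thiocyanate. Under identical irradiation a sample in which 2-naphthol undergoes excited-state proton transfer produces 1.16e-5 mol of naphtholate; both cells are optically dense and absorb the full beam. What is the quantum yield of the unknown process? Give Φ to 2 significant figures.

Photons absorbed by the actinometer: 9.02e-6 / 0.290 = 3.110e-5 mol.
Φ(unknown) = 1.16e-5 / 3.110e-5 = 0.37.

Φ = 0.37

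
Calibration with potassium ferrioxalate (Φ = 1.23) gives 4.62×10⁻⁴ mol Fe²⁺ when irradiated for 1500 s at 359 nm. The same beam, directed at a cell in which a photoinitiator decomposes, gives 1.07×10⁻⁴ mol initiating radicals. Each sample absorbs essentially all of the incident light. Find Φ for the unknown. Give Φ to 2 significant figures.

Photons absorbed by the actinometer: 4.62×10⁻⁴ / 1.23 = 3.756×10⁻⁴ mol.
Φ(unknown) = 1.07×10⁻⁴ / 3.756×10⁻⁴ = 0.28.

Φ = 0.28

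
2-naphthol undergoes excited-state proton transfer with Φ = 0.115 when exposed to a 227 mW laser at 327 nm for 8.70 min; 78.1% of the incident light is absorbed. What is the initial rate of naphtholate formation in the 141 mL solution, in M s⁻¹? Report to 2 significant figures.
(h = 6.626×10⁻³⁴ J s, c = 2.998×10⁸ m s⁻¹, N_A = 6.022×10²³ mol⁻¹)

Photon energy at 327 nm: hc/λ = (6.626×10⁻³⁴)(2.998×10⁸)/(327×10⁻⁹) = 6.075×10⁻¹⁹ J.
Energy delivered: (227 mW)(522 s) = 118.5 J.
Photons incident: 118.5 / 6.075×10⁻¹⁹ = 1.951×10²⁰, i.e. 1.951×10²⁰/6.022×10²³ = 3.240×10⁻⁴ mol.
Photons absorbed: 0.781 × 3.240×10⁻⁴ = 2.530×10⁻⁴ mol.
Product formed: 0.115 × 2.530×10⁻⁴ = 2.910×10⁻⁵ mol.
Rate: 2.910×10⁻⁵ mol / (522 s × 0.141 L) = 4.0×10⁻⁷ M s⁻¹.

4.0×10⁻⁷ M s⁻¹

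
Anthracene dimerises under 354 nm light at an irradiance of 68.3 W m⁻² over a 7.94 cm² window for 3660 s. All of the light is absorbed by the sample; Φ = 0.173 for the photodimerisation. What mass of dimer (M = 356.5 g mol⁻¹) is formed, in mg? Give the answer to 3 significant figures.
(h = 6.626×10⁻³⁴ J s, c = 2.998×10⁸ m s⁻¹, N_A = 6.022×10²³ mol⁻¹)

Photon energy at 354 nm: hc/λ = (6.626×10⁻³⁴)(2.998×10⁸)/(354×10⁻⁹) = 5.612×10⁻¹⁹ J.
Energy delivered: (68.3 W m⁻²)(7.94×10⁻⁴ m²)(3660 s) = 198.5 J.
Photons incident: 198.5 / 5.612×10⁻¹⁹ = 3.537×10²⁰, i.e. 3.537×10²⁰/6.022×10²³ = 5.873×10⁻⁴ mol.
Product: Φ × n_abs = 0.173 × 5.873×10⁻⁴ = 1.016×10⁻⁴ mol.
Mass: 1.016×10⁻⁴ × 356.5 = 0.03622 g = 36.2 mg.

36.2 mg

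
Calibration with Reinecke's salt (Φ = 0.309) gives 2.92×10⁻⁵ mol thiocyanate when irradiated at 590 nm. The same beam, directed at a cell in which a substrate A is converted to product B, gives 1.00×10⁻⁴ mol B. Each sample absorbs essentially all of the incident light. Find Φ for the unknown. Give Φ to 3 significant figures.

Photons absorbed by the actinometer: 2.92×10⁻⁵ / 0.309 = 9.450×10⁻⁵ mol.
Φ(unknown) = 1.00×10⁻⁴ / 9.450×10⁻⁵ = 1.06.

Φ = 1.06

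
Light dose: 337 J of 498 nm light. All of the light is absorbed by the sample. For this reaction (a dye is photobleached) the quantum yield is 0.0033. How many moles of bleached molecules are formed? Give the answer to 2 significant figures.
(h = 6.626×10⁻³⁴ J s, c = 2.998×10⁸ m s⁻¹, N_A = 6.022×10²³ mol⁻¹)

Photon energy at 498 nm: hc/λ = (6.626×10⁻³⁴)(2.998×10⁸)/(498×10⁻⁹) = 3.989×10⁻¹⁹ J.
Photons incident: 337 / 3.989×10⁻¹⁹ = 8.448×10²⁰, i.e. 8.448×10²⁰/6.022×10²³ = 0.001403 mol.
Product: Φ × n_abs = 0.0033 × 0.001403 = 4.630×10⁻⁶ mol.

4.6×10⁻⁶ mol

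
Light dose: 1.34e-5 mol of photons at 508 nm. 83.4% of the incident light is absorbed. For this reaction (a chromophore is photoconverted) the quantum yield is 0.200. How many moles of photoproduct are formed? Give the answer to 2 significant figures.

Photons absorbed: 0.834 × 1.34e-5 = 1.118e-5 mol.
Product: Φ × n_abs = 0.200 × 1.118e-5 = 2.236e-6 mol.

2.2e-6 mol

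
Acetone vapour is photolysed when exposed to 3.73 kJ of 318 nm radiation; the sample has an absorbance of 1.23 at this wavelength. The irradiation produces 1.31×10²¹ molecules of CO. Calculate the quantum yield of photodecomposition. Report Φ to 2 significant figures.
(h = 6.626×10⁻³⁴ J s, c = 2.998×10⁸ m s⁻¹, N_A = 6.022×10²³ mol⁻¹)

Product: 1.31×10²¹ / 6.022×10²³ = 0.002175 mol.
Photon energy at 318 nm: hc/λ = (6.626×10⁻³⁴)(2.998×10⁸)/(318×10⁻⁹) = 6.247×10⁻¹⁹ J.
Incident energy: 3.73 kJ = 3730 J.
Photons incident: 3730 / 6.247×10⁻¹⁹ = 5.971×10²¹, i.e. 5.971×10²¹/6.022×10²³ = 0.009915 mol.
Fraction absorbed: 1 − 10^(−1.23) = 0.9411.
Photons absorbed: 0.9411 × 0.009915 = 0.009331 mol.
Φ = 0.002175 mol / 0.009331 mol photons = 0.23.

Φ = 0.23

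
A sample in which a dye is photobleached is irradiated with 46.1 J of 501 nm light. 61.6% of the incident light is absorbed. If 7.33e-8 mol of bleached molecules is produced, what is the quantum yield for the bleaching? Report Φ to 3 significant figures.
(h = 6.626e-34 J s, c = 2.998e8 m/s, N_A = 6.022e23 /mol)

Photon energy at 501 nm: hc/λ = (6.626e-34)(2.998e8)/(501e-9) = 3.965e-19 J.
Photons incident: 46.1 / 3.965e-19 = 1.163e20, i.e. 1.163e20/6.022e23 = 1.931e-4 mol.
Photons absorbed: 0.616 × 1.931e-4 = 1.189e-4 mol.
Φ = 7.33e-8 mol / 1.189e-4 mol photons = 6.16e-4.

Φ = 6.16e-4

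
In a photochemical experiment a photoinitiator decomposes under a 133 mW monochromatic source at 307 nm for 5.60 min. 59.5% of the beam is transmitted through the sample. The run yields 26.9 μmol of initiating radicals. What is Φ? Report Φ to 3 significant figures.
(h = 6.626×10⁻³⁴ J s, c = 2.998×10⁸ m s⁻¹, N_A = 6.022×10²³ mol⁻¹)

Product: 26.9 μmol = 2.69×10⁻⁵ mol.
Photon energy at 307 nm: hc/λ = (6.626×10⁻³⁴)(2.998×10⁸)/(307×10⁻⁹) = 6.471×10⁻¹⁹ J.
Energy delivered: (133 mW)(336 s) = 44.69 J.
Photons incident: 44.69 / 6.471×10⁻¹⁹ = 6.906×10¹⁹, i.e. 6.906×10¹⁹/6.022×10²³ = 1.147×10⁻⁴ mol.
Fraction absorbed: 1 − 59.5/100 = 0.4050.
Photons absorbed: 0.4050 × 1.147×10⁻⁴ = 4.645×10⁻⁵ mol.
Φ = 2.69×10⁻⁵ mol / 4.645×10⁻⁵ mol photons = 0.579.

Φ = 0.579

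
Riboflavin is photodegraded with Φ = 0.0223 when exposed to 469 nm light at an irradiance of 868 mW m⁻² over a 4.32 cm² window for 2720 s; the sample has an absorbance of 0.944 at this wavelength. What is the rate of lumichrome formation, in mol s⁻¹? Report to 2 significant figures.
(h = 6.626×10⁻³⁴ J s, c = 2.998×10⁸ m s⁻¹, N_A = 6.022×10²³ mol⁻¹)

Photon energy at 469 nm: hc/λ = (6.626×10⁻³⁴)(2.998×10⁸)/(469×10⁻⁹) = 4.236×10⁻¹⁹ J.
Energy delivered: (868 mW m⁻²)(4.32×10⁻⁴ m²)(2720 s) = 1.020 J.
Photons incident: 1.020 / 4.236×10⁻¹⁹ = 2.408×10¹⁸, i.e. 2.408×10¹⁸/6.022×10²³ = 3.999×10⁻⁶ mol.
Fraction absorbed: 1 − 10^(−0.944) = 0.8862.
Photons absorbed: 0.8862 × 3.999×10⁻⁶ = 3.544×10⁻⁶ mol.
Product formed: 0.0223 × 3.544×10⁻⁶ = 7.903×10⁻⁸ mol.
Rate: 7.903×10⁻⁸ / 2720 s = 2.9×10⁻¹¹ mol s⁻¹.

2.9×10⁻¹¹ mol s⁻¹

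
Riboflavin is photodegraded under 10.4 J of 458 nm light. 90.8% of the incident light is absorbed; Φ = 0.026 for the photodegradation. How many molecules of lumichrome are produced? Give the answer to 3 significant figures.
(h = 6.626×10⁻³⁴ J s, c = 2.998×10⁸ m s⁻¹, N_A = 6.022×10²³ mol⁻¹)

5.66×10¹⁷ molecules

Photon energy at 458 nm: hc/λ = (6.626×10⁻³⁴)(2.998×10⁸)/(458×10⁻⁹) = 4.337×10⁻¹⁹ J.
Photons incident: 10.4 / 4.337×10⁻¹⁹ = 2.398×10¹⁹, i.e. 2.398×10¹⁹/6.022×10²³ = 3.982×10⁻⁵ mol.
Photons absorbed: 0.908 × 3.982×10⁻⁵ = 3.616×10⁻⁵ mol.
Product: Φ × n_abs = 0.026 × 3.616×10⁻⁵ = 9.402×10⁻⁷ mol.
As a count: 9.402×10⁻⁷ × 6.022×10²³ = 5.66×10¹⁷.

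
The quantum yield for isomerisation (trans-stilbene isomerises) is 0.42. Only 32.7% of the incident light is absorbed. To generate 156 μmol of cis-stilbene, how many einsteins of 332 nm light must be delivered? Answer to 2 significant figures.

0.0011 einstein

Product: 156 μmol = 1.56e-4 mol.
Photons that must be absorbed: 1.56e-4 / 0.42 = 3.714e-4 mol.
Incident photons needed: 3.714e-4 / 0.327 = 0.001136 mol.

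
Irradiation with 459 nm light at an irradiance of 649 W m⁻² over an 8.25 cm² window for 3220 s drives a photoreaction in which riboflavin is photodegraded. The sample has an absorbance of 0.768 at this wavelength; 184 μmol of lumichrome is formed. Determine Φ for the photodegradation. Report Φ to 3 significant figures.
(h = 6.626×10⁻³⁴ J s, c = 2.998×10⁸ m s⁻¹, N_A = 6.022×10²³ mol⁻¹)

Φ = 0.0335

Product: 184 μmol = 1.84×10⁻⁴ mol.
Photon energy at 459 nm: hc/λ = (6.626×10⁻³⁴)(2.998×10⁸)/(459×10⁻⁹) = 4.328×10⁻¹⁹ J.
Energy delivered: (649 W m⁻²)(8.25×10⁻⁴ m²)(3220 s) = 1724 J.
Photons incident: 1724 / 4.328×10⁻¹⁹ = 3.983×10²¹, i.e. 3.983×10²¹/6.022×10²³ = 0.006614 mol.
Fraction absorbed: 1 − 10^(−0.768) = 0.8294.
Photons absorbed: 0.8294 × 0.006614 = 0.005486 mol.
Φ = 1.84×10⁻⁴ mol / 0.005486 mol photons = 0.0335.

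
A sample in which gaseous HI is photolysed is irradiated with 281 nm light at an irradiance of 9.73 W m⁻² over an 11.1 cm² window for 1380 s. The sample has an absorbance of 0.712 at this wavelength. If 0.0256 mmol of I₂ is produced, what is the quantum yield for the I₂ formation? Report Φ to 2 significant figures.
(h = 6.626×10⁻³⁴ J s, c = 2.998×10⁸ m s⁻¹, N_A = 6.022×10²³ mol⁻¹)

Φ = 0.91

Product: 0.0256 mmol = 2.56×10⁻⁵ mol.
Photon energy at 281 nm: hc/λ = (6.626×10⁻³⁴)(2.998×10⁸)/(281×10⁻⁹) = 7.069×10⁻¹⁹ J.
Energy delivered: (9.73 W m⁻²)(11.1×10⁻⁴ m²)(1380 s) = 14.90 J.
Photons incident: 14.90 / 7.069×10⁻¹⁹ = 2.108×10¹⁹, i.e. 2.108×10¹⁹/6.022×10²³ = 3.500×10⁻⁵ mol.
Fraction absorbed: 1 − 10^(−0.712) = 0.8059.
Photons absorbed: 0.8059 × 3.500×10⁻⁵ = 2.821×10⁻⁵ mol.
Φ = 2.56×10⁻⁵ mol / 2.821×10⁻⁵ mol photons = 0.91.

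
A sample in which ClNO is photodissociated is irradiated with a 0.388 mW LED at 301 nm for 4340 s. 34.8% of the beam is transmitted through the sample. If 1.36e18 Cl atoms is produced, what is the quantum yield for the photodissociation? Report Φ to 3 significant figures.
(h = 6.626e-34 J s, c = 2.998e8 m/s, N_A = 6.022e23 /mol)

Φ = 0.817

Product: 1.36e18 / 6.022e23 = 2.258e-6 mol.
Photon energy at 301 nm: hc/λ = (6.626e-34)(2.998e8)/(301e-9) = 6.600e-19 J.
Energy delivered: (0.388 mW)(4340 s) = 1.684 J.
Photons incident: 1.684 / 6.600e-19 = 2.552e18, i.e. 2.552e18/6.022e23 = 4.238e-6 mol.
Fraction absorbed: 1 − 34.8/100 = 0.6520.
Photons absorbed: 0.6520 × 4.238e-6 = 2.763e-6 mol.
Φ = 2.258e-6 mol / 2.763e-6 mol photons = 0.817.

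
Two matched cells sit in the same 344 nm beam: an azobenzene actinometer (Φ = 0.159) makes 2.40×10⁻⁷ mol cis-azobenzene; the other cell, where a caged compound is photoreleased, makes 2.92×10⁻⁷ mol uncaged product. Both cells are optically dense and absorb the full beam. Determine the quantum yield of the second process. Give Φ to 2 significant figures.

Φ = 0.19

Photons absorbed by the actinometer: 2.40×10⁻⁷ / 0.159 = 1.509×10⁻⁶ mol.
Φ(unknown) = 2.92×10⁻⁷ / 1.509×10⁻⁶ = 0.19.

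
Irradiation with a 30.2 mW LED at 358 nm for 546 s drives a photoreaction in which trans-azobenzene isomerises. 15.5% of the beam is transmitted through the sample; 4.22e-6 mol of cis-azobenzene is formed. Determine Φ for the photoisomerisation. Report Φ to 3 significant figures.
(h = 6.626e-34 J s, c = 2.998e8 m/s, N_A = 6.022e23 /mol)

Photon energy at 358 nm: hc/λ = (6.626e-34)(2.998e8)/(358e-9) = 5.549e-19 J.
Energy delivered: (30.2 mW)(546 s) = 16.49 J.
Photons incident: 16.49 / 5.549e-19 = 2.972e19, i.e. 2.972e19/6.022e23 = 4.935e-5 mol.
Fraction absorbed: 1 − 15.5/100 = 0.8450.
Photons absorbed: 0.8450 × 4.935e-5 = 4.170e-5 mol.
Φ = 4.22e-6 mol / 4.170e-5 mol photons = 0.101.

Φ = 0.101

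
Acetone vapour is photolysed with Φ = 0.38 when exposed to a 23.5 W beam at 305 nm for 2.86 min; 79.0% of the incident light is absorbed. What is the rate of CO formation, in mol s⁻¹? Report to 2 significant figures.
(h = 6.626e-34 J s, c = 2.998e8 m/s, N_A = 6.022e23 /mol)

Photon energy at 305 nm: hc/λ = (6.626e-34)(2.998e8)/(305e-9) = 6.513e-19 J.
Energy delivered: (23.5 W)(171.6 s) = 4033 J.
Photons incident: 4033 / 6.513e-19 = 6.192e21, i.e. 6.192e21/6.022e23 = 0.01028 mol.
Photons absorbed: 0.790 × 0.01028 = 0.008121 mol.
Product formed: 0.38 × 0.008121 = 0.003086 mol.
Rate: 0.003086 / 171.6 s = 1.8e-5 mol s⁻¹.

1.8e-5 mol s⁻¹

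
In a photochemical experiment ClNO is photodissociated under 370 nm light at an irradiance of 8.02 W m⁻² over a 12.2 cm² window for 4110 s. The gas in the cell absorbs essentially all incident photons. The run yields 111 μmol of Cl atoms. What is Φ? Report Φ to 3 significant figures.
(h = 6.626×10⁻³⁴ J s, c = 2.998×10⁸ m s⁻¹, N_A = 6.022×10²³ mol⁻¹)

Product: 111 μmol = 1.11×10⁻⁴ mol.
Photon energy at 370 nm: hc/λ = (6.626×10⁻³⁴)(2.998×10⁸)/(370×10⁻⁹) = 5.369×10⁻¹⁹ J.
Energy delivered: (8.02 W m⁻²)(12.2×10⁻⁴ m²)(4110 s) = 40.21 J.
Photons incident: 40.21 / 5.369×10⁻¹⁹ = 7.489×10¹⁹, i.e. 7.489×10¹⁹/6.022×10²³ = 1.244×10⁻⁴ mol.
Φ = 1.11×10⁻⁴ mol / 1.244×10⁻⁴ mol photons = 0.892.

Φ = 0.892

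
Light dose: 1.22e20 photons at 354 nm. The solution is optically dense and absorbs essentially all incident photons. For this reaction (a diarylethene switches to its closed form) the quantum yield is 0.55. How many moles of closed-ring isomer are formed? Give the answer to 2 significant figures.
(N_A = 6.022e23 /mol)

1.1e-4 mol

Moles of photons: 1.22e20 / 6.022e23 = 2.026e-4 mol.
Product: Φ × n_abs = 0.55 × 2.026e-4 = 1.114e-4 mol.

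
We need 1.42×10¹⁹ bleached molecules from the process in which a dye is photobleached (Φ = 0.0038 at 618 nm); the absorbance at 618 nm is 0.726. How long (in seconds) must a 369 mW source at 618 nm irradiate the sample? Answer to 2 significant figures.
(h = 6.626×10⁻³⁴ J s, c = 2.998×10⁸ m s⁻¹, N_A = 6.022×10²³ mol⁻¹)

Product: 1.42×10¹⁹ / 6.022×10²³ = 2.358×10⁻⁵ mol.
Photons that must be absorbed: 2.358×10⁻⁵ / 0.0038 = 0.006205 mol.
Fraction absorbed: 1 − 10^(−0.726) = 0.8121.
Incident photons needed: 0.006205 / 0.8121 = 0.007641 mol.
Photon energy: hc/λ = 3.214×10⁻¹⁹ J; per mole, 1.935×10⁵ J mol⁻¹.
Energy required: 0.007641 × 1.935×10⁵ = 1479 J.
Time: 1479 J / 0.369 W = 4000 s.

t ≈ 4000 s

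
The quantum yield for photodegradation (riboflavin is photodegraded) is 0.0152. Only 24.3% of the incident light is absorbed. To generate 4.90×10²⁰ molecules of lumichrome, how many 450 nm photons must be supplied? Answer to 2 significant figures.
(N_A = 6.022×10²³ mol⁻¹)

Product: 4.90×10²⁰ / 6.022×10²³ = 8.137×10⁻⁴ mol.
Photons that must be absorbed: 8.137×10⁻⁴ / 0.0152 = 0.05353 mol.
Incident photons needed: 0.05353 / 0.243 = 0.2203 mol.
Photon count: 0.2203 × 6.022×10²³ = 1.3×10²³.

1.3×10²³ photons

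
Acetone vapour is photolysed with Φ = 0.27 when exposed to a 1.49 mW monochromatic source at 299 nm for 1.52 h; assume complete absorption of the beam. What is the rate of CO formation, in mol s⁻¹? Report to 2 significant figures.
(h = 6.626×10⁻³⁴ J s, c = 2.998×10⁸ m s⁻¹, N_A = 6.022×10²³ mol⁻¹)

Photon energy at 299 nm: hc/λ = (6.626×10⁻³⁴)(2.998×10⁸)/(299×10⁻⁹) = 6.644×10⁻¹⁹ J.
Energy delivered: (1.49 mW)(5472 s) = 8.153 J.
Photons incident: 8.153 / 6.644×10⁻¹⁹ = 1.227×10¹⁹, i.e. 1.227×10¹⁹/6.022×10²³ = 2.038×10⁻⁵ mol.
Product formed: 0.27 × 2.038×10⁻⁵ = 5.503×10⁻⁶ mol.
Rate: 5.503×10⁻⁶ / 5472 s = 1.0×10⁻⁹ mol s⁻¹.

1.0×10⁻⁹ mol s⁻¹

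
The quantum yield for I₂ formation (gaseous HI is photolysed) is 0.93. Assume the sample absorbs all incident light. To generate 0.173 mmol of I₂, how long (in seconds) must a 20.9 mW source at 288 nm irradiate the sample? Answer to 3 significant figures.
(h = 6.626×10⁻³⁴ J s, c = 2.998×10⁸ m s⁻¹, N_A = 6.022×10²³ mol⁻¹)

Product: 0.173 mmol = 1.73×10⁻⁴ mol.
Photons that must be absorbed: 1.73×10⁻⁴ / 0.93 = 1.860×10⁻⁴ mol.
Photon energy: hc/λ = 6.897×10⁻¹⁹ J; per mole, 4.153×10⁵ J mol⁻¹.
Energy required: 1.860×10⁻⁴ × 4.153×10⁵ = 77.25 J.
Time: 77.25 J / 0.0209 W = 3700 s.

t ≈ 3700 s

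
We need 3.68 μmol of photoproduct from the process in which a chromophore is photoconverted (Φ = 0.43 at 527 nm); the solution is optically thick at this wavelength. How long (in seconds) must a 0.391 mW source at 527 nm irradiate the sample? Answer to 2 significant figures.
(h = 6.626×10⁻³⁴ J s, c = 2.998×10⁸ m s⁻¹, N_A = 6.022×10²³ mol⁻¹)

Product: 3.68 μmol = 3.68×10⁻⁶ mol.
Photons that must be absorbed: 3.68×10⁻⁶ / 0.43 = 8.558×10⁻⁶ mol.
Photon energy: hc/λ = 3.769×10⁻¹⁹ J; per mole, 2.270×10⁵ J mol⁻¹.
Energy required: 8.558×10⁻⁶ × 2.270×10⁵ = 1.943 J.
Time: 1.943 J / 0.000391 W = 5000 s.

t ≈ 5000 s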